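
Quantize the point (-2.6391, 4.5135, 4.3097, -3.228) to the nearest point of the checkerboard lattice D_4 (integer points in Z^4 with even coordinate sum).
(-3, 4, 4, -3)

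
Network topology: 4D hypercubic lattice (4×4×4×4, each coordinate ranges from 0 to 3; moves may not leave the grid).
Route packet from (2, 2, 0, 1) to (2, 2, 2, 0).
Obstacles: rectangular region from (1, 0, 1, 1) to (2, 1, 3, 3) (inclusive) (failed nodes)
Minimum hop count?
3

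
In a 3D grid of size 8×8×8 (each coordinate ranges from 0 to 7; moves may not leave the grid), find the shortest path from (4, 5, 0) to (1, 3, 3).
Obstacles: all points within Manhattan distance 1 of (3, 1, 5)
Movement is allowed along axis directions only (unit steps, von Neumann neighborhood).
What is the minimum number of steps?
8
(one shortest path: (4, 5, 0) → (3, 5, 0) → (2, 5, 0) → (1, 5, 0) → (1, 4, 0) → (1, 3, 0) → (1, 3, 1) → (1, 3, 2) → (1, 3, 3))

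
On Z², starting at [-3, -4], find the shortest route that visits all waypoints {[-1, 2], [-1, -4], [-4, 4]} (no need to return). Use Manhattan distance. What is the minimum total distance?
13
(one optimal route: (-3, -4) → (-1, -4) → (-1, 2) → (-4, 4))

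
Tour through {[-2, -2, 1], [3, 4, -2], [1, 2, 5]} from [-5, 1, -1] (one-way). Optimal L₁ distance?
30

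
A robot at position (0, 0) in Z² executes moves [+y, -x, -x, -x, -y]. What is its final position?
(-3, 0)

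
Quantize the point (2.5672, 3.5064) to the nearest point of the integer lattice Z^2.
(3, 4)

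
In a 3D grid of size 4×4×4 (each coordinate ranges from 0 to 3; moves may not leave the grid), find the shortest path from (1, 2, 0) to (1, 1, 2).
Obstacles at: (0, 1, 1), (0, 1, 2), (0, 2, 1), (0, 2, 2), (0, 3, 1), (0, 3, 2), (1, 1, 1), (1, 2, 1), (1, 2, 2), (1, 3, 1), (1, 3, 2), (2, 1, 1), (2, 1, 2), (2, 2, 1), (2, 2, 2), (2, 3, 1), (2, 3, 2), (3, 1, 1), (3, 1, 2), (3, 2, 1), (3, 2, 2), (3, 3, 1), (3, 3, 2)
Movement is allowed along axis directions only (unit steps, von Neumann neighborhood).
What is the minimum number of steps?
5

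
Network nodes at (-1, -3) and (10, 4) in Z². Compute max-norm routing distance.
11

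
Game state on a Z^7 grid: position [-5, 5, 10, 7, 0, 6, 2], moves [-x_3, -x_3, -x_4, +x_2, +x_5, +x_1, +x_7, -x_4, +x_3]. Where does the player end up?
(-4, 6, 9, 5, 1, 6, 3)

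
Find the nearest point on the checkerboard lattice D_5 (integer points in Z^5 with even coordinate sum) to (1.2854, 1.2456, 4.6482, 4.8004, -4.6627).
(1, 1, 4, 5, -5)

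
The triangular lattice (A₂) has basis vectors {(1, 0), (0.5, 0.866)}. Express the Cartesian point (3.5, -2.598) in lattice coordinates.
5b₁ - 3b₂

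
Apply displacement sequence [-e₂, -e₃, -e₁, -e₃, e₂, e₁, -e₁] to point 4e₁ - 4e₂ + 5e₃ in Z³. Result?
(3, -4, 3)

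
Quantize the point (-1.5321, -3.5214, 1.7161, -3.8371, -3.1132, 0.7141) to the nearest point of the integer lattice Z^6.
(-2, -4, 2, -4, -3, 1)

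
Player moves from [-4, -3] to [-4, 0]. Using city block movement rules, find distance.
3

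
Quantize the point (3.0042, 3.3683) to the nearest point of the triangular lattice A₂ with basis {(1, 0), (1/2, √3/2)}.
(3, 3.464)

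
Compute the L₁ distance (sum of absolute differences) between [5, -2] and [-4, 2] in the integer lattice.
13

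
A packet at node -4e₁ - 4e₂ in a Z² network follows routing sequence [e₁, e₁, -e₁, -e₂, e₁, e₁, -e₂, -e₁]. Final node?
(-2, -6)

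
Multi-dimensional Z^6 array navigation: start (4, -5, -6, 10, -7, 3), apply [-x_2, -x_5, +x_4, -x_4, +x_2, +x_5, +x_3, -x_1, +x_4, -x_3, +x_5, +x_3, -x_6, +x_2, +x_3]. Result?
(3, -4, -4, 11, -6, 2)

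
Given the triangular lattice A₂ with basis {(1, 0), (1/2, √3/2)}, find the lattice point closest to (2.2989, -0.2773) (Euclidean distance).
(2, 0)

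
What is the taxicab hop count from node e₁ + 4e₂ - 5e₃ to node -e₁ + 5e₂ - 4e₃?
4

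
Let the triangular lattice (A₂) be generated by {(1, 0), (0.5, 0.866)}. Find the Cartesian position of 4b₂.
(2, 3.464)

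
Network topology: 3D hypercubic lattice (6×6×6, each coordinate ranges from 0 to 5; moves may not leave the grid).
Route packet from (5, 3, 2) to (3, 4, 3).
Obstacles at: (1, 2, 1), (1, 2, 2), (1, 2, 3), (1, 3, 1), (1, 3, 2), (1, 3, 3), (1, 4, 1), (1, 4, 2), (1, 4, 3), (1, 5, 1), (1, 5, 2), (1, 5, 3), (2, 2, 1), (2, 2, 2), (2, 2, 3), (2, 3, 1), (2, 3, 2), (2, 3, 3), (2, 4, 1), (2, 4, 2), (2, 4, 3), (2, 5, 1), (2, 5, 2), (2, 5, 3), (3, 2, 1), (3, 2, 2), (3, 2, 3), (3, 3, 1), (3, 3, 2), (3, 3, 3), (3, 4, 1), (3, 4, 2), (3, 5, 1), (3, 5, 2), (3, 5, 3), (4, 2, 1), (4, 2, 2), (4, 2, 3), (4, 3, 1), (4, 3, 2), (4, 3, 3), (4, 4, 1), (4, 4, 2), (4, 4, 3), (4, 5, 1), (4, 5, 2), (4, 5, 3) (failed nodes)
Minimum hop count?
6
(one shortest path: (5, 3, 2) → (5, 4, 2) → (5, 4, 3) → (5, 4, 4) → (4, 4, 4) → (3, 4, 4) → (3, 4, 3))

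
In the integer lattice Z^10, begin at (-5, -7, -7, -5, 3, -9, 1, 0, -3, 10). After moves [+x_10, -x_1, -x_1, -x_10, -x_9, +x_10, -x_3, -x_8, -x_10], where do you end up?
(-7, -7, -8, -5, 3, -9, 1, -1, -4, 10)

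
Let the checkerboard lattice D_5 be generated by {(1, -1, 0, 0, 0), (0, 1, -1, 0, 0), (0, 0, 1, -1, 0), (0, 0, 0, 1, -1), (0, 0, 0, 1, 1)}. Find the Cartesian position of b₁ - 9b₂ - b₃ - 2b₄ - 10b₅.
(1, -10, 8, -11, -8)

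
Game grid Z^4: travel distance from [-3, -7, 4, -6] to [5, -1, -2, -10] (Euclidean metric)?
12.3288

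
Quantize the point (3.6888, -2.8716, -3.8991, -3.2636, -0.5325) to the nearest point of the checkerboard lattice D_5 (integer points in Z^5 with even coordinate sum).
(4, -3, -4, -3, 0)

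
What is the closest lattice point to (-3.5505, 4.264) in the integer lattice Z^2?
(-4, 4)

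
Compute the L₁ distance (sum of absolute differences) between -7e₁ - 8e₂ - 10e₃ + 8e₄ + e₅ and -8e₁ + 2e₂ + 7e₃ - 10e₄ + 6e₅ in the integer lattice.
51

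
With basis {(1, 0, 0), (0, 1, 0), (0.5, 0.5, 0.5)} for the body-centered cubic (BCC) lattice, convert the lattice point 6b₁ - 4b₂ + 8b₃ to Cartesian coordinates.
(10, 0, 4)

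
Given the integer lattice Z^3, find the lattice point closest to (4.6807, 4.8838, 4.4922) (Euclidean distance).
(5, 5, 4)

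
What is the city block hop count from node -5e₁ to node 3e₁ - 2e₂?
10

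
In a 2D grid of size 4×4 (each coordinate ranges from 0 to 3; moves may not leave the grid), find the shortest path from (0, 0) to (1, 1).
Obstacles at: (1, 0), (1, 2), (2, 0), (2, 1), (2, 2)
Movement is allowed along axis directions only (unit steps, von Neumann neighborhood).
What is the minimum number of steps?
2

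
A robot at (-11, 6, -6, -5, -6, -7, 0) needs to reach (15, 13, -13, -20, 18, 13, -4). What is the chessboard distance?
26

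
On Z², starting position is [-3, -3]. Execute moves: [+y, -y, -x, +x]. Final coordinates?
(-3, -3)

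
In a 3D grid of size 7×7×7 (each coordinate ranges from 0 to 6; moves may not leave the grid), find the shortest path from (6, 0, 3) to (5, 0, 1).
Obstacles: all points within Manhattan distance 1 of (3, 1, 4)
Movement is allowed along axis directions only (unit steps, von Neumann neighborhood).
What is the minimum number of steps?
3
(one shortest path: (6, 0, 3) → (5, 0, 3) → (5, 0, 2) → (5, 0, 1))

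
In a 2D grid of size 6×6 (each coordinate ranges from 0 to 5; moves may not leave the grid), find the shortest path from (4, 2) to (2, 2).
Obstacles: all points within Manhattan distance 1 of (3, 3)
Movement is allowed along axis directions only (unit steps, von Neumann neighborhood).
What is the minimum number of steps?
4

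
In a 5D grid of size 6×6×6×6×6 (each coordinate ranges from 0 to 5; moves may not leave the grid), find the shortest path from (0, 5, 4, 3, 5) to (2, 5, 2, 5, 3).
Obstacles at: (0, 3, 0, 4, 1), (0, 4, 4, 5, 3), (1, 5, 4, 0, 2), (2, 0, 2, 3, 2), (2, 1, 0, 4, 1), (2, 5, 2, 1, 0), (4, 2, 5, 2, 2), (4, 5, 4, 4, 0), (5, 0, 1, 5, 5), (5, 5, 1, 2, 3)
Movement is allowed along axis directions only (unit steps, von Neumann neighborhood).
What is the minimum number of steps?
8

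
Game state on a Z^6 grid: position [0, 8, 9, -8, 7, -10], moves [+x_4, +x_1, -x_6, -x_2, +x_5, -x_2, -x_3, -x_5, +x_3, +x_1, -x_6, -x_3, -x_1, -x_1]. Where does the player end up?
(0, 6, 8, -7, 7, -12)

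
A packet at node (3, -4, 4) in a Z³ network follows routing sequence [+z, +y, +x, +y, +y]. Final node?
(4, -1, 5)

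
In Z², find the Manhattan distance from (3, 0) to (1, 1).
3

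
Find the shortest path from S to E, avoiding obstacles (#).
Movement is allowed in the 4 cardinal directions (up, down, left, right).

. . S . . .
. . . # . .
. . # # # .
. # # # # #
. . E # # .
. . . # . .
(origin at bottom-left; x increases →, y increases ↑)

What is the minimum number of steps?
8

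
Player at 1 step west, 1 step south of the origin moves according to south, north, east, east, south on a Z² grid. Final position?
(1, -2)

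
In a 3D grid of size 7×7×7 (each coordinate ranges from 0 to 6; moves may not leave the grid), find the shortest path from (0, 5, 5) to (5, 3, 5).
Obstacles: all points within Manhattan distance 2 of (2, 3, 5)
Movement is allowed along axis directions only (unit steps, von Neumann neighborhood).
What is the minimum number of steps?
9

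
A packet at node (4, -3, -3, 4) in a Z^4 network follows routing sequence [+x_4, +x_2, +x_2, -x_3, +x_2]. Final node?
(4, 0, -4, 5)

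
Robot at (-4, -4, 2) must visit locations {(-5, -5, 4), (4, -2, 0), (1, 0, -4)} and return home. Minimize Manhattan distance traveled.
44
(one optimal route: (-4, -4, 2) → (-5, -5, 4) → (4, -2, 0) → (1, 0, -4) → (-4, -4, 2))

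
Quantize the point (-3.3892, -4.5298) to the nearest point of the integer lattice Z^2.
(-3, -5)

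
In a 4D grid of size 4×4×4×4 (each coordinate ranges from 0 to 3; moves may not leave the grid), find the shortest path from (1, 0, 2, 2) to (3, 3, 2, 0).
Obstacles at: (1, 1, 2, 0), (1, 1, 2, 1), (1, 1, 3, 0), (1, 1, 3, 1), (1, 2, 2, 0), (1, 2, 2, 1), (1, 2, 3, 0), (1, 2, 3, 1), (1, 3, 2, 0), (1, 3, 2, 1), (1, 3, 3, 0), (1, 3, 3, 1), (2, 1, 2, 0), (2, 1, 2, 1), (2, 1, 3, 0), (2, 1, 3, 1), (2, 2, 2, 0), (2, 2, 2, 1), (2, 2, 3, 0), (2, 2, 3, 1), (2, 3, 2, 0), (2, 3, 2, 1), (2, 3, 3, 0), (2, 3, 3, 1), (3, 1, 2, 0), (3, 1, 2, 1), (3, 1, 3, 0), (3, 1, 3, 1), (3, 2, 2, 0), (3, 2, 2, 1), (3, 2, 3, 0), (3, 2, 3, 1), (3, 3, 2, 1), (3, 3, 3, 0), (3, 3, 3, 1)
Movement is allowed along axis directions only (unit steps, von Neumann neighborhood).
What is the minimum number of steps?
9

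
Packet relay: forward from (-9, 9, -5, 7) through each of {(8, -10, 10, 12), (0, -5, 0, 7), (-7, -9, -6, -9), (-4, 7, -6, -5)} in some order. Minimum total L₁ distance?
104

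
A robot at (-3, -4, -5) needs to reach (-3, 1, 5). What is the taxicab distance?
15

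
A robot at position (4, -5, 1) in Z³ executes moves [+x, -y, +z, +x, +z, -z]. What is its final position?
(6, -6, 2)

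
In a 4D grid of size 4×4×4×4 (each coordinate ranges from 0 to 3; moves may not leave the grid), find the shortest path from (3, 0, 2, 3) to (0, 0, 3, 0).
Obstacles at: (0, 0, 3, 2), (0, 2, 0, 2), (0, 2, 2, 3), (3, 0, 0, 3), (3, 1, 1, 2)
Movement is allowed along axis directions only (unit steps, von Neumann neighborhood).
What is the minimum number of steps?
7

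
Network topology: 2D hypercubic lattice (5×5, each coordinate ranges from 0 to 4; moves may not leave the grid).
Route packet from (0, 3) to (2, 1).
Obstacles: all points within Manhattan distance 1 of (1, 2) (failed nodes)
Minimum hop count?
8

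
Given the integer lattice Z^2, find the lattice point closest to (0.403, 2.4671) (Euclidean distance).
(0, 2)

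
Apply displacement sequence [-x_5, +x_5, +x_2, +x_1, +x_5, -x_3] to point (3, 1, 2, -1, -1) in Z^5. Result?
(4, 2, 1, -1, 0)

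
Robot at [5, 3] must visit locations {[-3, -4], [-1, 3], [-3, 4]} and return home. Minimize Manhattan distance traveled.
32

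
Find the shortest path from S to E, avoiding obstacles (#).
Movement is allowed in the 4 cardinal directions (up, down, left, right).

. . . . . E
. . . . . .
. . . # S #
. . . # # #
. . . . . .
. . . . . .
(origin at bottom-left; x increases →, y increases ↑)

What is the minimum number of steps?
3
(one shortest path: (4, 3) → (4, 4) → (5, 4) → (5, 5))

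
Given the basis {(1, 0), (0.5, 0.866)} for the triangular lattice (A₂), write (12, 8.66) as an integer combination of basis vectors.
7b₁ + 10b₂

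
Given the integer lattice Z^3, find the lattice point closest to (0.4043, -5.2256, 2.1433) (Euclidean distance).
(0, -5, 2)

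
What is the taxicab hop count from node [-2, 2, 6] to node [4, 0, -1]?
15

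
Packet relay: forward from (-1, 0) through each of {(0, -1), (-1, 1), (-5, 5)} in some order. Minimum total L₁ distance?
13
(one optimal route: (-1, 0) → (0, -1) → (-1, 1) → (-5, 5))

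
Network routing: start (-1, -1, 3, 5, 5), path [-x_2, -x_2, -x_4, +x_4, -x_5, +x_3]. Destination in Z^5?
(-1, -3, 4, 5, 4)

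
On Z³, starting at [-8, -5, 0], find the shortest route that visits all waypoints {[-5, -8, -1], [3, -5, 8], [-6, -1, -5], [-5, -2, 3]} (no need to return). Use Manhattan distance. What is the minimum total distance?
45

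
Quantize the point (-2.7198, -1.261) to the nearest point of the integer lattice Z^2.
(-3, -1)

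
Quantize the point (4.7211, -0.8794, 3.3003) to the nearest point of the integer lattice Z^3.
(5, -1, 3)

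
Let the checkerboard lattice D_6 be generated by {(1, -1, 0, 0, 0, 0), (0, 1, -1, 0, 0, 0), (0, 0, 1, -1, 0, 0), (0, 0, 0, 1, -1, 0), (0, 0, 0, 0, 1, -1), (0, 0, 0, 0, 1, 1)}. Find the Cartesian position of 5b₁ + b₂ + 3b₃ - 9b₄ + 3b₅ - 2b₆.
(5, -4, 2, -12, 10, -5)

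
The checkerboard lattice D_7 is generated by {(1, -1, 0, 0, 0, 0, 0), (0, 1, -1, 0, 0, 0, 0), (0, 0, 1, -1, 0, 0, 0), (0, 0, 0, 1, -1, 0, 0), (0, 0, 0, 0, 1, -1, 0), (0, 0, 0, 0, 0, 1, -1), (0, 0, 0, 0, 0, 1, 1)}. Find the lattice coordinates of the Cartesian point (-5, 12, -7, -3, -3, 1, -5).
-5b₁ + 7b₂ - 3b₄ - 6b₅ - 5b₇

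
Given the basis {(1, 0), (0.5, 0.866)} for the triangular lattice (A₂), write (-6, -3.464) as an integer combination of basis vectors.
-4b₁ - 4b₂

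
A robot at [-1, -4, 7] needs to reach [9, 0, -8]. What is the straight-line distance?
18.4662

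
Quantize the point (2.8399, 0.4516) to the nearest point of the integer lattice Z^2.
(3, 0)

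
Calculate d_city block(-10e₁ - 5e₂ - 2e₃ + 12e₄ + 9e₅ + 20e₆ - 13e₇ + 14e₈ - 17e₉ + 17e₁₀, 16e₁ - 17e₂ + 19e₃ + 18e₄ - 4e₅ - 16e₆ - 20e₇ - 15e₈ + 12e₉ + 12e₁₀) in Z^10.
184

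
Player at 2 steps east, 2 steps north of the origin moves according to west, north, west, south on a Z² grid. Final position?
(0, 2)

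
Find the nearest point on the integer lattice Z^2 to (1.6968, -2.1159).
(2, -2)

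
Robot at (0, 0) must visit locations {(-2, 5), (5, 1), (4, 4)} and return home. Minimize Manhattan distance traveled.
24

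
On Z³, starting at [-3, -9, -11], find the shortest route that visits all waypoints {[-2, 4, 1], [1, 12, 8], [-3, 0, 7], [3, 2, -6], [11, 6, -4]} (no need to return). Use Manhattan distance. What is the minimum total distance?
84
(one optimal route: (-3, -9, -11) → (3, 2, -6) → (11, 6, -4) → (-2, 4, 1) → (-3, 0, 7) → (1, 12, 8))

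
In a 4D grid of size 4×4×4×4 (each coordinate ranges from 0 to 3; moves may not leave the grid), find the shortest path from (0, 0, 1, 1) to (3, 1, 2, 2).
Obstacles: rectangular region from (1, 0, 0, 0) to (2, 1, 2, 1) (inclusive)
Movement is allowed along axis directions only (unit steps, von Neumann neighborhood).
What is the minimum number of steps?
6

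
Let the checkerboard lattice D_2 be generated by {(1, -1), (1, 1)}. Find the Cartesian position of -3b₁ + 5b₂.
(2, 8)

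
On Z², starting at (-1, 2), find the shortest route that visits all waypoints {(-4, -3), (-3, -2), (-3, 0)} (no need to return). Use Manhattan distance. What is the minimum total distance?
8
(one optimal route: (-1, 2) → (-3, 0) → (-3, -2) → (-4, -3))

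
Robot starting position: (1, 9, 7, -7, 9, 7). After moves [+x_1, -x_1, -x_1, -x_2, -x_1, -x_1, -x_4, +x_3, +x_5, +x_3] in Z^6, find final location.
(-2, 8, 9, -8, 10, 7)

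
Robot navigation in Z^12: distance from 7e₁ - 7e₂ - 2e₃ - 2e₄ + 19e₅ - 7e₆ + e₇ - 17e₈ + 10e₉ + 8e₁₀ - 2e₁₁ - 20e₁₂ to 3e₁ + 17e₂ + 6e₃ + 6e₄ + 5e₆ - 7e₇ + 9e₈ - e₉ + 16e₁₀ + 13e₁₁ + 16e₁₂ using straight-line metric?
60.5888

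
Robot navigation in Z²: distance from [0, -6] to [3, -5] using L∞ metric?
3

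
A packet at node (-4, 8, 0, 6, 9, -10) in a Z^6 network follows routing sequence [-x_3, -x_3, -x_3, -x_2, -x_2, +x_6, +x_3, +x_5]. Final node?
(-4, 6, -2, 6, 10, -9)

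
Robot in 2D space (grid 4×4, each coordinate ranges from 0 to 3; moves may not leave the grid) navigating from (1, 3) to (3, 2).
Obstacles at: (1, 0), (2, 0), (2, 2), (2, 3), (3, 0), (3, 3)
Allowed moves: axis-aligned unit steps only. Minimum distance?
5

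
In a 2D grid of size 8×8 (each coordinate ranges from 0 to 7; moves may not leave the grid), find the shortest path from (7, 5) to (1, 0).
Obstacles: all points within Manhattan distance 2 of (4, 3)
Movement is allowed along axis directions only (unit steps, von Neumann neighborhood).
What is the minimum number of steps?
11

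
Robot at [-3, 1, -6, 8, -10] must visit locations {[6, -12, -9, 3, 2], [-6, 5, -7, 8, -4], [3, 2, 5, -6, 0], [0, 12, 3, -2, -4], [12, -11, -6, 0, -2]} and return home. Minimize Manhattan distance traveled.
170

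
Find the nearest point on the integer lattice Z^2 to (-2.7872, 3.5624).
(-3, 4)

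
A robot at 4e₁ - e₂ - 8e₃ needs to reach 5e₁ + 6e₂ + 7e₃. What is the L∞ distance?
15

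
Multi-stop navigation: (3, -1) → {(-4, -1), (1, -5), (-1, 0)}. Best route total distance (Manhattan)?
17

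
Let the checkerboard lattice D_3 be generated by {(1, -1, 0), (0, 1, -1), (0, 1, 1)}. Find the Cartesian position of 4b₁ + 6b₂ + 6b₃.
(4, 8, 0)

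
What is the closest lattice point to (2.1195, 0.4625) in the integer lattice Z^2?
(2, 0)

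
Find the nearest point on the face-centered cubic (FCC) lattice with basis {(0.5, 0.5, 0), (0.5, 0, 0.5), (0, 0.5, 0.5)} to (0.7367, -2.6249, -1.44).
(1, -2.5, -1.5)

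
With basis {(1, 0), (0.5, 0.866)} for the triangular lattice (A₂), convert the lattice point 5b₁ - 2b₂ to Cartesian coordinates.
(4, -1.732)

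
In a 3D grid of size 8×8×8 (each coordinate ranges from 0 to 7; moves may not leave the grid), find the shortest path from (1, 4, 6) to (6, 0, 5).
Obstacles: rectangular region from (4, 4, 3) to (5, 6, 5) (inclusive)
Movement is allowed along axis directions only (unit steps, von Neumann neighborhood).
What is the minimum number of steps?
10
(one shortest path: (1, 4, 6) → (2, 4, 6) → (3, 4, 6) → (4, 4, 6) → (5, 4, 6) → (6, 4, 6) → (6, 3, 6) → (6, 2, 6) → (6, 1, 6) → (6, 0, 6) → (6, 0, 5))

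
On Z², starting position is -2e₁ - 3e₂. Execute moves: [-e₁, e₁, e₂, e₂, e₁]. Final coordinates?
(-1, -1)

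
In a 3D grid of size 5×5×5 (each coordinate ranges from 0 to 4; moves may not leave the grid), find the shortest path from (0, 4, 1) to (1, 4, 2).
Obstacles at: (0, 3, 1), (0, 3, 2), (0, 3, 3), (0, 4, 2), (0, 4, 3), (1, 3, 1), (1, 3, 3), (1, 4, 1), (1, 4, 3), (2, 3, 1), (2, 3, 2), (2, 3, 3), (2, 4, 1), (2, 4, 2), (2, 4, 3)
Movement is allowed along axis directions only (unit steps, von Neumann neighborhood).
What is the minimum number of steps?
8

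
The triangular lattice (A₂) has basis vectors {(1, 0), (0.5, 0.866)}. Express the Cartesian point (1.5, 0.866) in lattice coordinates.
b₁ + b₂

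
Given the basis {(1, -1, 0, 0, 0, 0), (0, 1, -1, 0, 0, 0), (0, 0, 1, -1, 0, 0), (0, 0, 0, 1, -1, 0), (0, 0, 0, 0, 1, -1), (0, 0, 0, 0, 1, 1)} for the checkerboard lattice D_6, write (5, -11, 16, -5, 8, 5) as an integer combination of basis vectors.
5b₁ - 6b₂ + 10b₃ + 5b₄ + 4b₅ + 9b₆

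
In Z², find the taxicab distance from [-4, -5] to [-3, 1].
7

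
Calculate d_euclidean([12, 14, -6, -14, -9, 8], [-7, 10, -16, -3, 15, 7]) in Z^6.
34.2783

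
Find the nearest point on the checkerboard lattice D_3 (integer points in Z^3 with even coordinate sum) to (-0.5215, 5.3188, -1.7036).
(-1, 5, -2)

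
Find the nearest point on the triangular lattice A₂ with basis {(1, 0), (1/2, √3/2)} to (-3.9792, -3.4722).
(-4, -3.464)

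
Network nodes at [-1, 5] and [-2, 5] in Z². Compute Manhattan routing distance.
1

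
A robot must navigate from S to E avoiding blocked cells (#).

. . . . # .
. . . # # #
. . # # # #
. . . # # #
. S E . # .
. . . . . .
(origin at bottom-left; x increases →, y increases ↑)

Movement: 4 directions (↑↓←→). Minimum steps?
1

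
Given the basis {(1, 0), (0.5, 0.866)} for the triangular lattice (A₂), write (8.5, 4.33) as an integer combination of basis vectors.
6b₁ + 5b₂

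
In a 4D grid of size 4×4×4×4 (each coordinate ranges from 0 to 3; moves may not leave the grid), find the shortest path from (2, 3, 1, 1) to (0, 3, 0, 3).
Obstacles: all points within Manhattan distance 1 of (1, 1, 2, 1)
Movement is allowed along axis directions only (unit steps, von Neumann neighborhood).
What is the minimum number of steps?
5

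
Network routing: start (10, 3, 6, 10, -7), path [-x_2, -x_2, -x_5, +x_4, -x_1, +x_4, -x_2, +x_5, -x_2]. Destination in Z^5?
(9, -1, 6, 12, -7)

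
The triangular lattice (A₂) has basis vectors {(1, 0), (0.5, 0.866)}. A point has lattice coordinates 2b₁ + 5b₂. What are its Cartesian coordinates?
(4.5, 4.33)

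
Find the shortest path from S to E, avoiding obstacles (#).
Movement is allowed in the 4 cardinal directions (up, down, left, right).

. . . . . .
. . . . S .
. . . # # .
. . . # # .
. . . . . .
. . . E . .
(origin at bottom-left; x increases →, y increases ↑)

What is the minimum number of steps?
7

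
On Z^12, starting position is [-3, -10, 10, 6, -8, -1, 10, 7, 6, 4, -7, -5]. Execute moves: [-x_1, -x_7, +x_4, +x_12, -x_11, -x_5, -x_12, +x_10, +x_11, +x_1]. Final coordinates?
(-3, -10, 10, 7, -9, -1, 9, 7, 6, 5, -7, -5)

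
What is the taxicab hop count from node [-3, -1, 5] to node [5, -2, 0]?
14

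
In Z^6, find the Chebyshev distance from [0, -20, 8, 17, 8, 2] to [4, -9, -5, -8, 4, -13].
25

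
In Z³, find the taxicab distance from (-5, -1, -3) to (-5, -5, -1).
6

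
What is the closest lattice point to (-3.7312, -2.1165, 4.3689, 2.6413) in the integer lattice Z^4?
(-4, -2, 4, 3)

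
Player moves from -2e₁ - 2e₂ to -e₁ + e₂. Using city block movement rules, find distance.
4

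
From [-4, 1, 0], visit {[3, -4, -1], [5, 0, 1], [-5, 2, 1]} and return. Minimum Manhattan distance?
36
(one optimal route: (-4, 1, 0) → (3, -4, -1) → (5, 0, 1) → (-5, 2, 1) → (-4, 1, 0))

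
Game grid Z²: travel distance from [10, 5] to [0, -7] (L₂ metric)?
15.6205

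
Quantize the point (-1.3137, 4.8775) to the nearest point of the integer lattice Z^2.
(-1, 5)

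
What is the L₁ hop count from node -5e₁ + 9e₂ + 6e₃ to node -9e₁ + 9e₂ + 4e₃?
6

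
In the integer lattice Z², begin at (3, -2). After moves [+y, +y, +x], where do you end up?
(4, 0)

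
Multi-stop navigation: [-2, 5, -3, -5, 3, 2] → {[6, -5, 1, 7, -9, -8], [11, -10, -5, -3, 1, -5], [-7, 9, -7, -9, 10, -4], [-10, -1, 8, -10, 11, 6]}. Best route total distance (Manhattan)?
176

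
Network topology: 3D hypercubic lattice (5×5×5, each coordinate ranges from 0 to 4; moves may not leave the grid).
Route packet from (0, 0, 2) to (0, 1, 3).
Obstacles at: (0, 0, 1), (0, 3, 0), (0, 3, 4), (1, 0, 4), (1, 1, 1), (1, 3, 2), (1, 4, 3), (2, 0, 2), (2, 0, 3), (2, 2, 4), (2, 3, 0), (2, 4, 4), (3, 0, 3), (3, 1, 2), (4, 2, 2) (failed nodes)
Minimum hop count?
2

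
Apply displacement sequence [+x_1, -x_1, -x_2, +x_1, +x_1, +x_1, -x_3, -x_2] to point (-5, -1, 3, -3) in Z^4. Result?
(-2, -3, 2, -3)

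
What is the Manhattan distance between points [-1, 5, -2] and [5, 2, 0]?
11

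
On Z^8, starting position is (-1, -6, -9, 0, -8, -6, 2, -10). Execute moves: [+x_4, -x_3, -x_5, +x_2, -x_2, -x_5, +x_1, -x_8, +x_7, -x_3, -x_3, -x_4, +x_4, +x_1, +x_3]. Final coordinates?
(1, -6, -11, 1, -10, -6, 3, -11)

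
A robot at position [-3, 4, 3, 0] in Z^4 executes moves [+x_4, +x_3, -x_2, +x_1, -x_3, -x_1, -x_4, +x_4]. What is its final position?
(-3, 3, 3, 1)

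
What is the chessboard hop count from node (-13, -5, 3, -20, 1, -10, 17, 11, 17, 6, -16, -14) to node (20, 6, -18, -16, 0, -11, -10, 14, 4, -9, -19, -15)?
33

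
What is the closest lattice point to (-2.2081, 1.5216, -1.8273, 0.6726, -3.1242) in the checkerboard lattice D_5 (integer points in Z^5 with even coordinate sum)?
(-2, 2, -2, 1, -3)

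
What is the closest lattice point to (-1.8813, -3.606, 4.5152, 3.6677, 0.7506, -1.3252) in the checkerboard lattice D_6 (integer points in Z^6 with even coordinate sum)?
(-2, -4, 4, 4, 1, -1)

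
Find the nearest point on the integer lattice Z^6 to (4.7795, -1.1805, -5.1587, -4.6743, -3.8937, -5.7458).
(5, -1, -5, -5, -4, -6)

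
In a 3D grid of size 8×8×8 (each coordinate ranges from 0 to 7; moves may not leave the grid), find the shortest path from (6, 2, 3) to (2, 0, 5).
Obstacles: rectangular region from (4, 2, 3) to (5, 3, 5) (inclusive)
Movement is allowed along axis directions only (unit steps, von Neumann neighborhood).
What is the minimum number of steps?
8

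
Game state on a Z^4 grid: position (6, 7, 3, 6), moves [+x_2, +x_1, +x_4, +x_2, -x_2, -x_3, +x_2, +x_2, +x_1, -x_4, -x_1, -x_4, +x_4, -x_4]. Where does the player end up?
(7, 10, 2, 5)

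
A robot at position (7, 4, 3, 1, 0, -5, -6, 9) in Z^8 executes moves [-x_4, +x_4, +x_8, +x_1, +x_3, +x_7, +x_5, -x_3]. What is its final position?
(8, 4, 3, 1, 1, -5, -5, 10)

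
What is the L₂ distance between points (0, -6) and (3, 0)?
6.7082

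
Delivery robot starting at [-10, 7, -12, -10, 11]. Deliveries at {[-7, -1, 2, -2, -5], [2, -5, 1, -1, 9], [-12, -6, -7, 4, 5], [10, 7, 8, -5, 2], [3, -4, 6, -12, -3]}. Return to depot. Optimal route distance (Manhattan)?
216
(one optimal route: (-10, 7, -12, -10, 11) → (-12, -6, -7, 4, 5) → (2, -5, 1, -1, 9) → (-7, -1, 2, -2, -5) → (3, -4, 6, -12, -3) → (10, 7, 8, -5, 2) → (-10, 7, -12, -10, 11))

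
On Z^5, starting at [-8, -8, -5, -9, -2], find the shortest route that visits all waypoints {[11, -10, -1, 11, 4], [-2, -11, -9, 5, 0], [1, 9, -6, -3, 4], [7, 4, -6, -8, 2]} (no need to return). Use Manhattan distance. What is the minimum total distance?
121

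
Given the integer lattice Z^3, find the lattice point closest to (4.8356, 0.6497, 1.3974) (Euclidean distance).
(5, 1, 1)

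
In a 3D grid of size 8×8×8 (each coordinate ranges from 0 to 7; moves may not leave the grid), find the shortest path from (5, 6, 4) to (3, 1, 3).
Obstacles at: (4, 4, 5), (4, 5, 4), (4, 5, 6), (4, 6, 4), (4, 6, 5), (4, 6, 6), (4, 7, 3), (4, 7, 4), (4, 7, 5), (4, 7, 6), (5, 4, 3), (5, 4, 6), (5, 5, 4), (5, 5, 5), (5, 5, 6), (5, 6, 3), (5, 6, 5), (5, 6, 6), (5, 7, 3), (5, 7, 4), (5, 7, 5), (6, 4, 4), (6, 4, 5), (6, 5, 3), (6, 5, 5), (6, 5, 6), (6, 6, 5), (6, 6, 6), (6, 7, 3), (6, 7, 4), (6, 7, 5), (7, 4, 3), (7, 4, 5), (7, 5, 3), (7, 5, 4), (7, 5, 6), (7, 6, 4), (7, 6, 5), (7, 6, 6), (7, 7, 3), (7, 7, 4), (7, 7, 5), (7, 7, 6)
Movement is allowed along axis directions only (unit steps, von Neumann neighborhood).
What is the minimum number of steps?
12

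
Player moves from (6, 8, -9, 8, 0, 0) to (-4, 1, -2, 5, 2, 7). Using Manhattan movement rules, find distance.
36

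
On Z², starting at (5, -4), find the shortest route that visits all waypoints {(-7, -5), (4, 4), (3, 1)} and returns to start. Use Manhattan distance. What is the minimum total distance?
42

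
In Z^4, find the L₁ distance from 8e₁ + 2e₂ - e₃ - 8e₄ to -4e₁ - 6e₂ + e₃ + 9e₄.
39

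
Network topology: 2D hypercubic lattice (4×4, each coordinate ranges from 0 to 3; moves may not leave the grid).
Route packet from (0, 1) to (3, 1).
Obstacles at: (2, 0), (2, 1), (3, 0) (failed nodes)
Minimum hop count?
5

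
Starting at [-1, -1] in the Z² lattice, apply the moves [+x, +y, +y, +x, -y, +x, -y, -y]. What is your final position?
(2, -2)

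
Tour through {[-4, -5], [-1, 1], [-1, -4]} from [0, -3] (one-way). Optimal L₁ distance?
14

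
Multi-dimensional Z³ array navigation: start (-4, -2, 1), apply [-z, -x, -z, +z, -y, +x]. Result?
(-4, -3, 0)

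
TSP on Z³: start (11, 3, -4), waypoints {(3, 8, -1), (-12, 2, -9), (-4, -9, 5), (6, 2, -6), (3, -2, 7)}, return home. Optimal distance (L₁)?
112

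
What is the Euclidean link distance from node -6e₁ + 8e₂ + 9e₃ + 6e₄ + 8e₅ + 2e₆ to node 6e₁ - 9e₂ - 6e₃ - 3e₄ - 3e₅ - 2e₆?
29.5973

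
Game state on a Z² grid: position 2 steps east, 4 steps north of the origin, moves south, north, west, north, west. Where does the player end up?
(0, 5)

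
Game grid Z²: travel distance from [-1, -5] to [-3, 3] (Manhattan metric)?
10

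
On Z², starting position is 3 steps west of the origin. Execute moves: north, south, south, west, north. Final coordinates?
(-4, 0)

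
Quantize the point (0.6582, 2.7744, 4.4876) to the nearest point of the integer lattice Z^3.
(1, 3, 4)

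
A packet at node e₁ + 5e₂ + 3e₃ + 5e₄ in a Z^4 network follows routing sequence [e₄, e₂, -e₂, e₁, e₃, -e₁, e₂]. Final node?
(1, 6, 4, 6)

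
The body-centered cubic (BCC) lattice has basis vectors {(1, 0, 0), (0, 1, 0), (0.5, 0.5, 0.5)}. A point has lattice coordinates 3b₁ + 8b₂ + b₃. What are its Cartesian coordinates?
(3.5, 8.5, 0.5)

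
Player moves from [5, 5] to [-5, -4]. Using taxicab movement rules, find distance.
19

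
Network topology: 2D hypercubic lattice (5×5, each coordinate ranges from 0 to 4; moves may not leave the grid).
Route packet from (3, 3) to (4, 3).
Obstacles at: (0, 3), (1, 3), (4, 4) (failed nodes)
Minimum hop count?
1
(one shortest path: (3, 3) → (4, 3))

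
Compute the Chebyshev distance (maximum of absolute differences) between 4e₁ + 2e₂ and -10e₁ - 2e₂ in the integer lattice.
14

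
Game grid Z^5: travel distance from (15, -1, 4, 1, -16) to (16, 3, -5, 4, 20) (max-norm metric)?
36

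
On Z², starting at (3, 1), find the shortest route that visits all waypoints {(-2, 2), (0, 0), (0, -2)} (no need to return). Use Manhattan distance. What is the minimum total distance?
12
(one optimal route: (3, 1) → (-2, 2) → (0, 0) → (0, -2))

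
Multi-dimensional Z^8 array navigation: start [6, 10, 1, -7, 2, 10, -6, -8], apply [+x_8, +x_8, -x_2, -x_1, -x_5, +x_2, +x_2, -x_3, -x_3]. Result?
(5, 11, -1, -7, 1, 10, -6, -6)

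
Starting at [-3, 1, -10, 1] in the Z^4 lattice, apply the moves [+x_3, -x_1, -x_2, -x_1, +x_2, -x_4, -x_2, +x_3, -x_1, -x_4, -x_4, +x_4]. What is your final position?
(-6, 0, -8, -1)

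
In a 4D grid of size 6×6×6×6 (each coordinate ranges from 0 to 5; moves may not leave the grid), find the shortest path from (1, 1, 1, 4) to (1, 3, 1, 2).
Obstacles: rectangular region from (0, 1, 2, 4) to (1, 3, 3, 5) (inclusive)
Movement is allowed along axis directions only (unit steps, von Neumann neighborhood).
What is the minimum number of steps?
4
(one shortest path: (1, 1, 1, 4) → (1, 2, 1, 4) → (1, 3, 1, 4) → (1, 3, 1, 3) → (1, 3, 1, 2))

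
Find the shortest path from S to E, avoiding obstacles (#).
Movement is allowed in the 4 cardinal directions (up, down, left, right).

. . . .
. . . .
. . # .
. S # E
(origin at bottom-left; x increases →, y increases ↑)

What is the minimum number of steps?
6
(one shortest path: (1, 0) → (1, 1) → (1, 2) → (2, 2) → (3, 2) → (3, 1) → (3, 0))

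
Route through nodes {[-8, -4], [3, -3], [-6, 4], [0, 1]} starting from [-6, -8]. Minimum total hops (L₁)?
32
(one optimal route: (-6, -8) → (-8, -4) → (-6, 4) → (0, 1) → (3, -3))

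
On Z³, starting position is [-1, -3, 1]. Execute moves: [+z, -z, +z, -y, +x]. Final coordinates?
(0, -4, 2)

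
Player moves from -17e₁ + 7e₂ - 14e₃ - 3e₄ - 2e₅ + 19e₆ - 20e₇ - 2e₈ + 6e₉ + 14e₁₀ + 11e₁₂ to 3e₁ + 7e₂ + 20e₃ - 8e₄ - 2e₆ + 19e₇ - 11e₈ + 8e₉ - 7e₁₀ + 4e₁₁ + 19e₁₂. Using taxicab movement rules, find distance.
165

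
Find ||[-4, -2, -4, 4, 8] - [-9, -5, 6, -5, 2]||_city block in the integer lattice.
33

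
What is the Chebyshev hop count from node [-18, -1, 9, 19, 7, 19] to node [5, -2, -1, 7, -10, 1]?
23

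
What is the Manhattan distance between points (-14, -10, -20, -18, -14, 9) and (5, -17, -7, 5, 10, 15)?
92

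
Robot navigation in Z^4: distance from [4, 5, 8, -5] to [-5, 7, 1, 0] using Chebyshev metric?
9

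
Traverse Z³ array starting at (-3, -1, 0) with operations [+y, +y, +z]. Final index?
(-3, 1, 1)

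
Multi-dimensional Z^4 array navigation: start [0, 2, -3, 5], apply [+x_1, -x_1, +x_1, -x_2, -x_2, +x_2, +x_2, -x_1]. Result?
(0, 2, -3, 5)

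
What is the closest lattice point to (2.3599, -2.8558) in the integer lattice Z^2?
(2, -3)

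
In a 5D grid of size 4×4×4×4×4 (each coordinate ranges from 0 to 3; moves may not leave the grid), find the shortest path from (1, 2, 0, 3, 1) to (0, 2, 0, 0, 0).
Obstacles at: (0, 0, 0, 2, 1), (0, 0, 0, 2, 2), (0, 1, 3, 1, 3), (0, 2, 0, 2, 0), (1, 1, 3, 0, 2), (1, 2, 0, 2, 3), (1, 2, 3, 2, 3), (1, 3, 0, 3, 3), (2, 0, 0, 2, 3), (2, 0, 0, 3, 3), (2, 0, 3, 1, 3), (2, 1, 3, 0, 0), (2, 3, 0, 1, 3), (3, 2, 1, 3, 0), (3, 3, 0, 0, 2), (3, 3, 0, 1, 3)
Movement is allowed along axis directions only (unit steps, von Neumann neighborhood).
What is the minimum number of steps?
5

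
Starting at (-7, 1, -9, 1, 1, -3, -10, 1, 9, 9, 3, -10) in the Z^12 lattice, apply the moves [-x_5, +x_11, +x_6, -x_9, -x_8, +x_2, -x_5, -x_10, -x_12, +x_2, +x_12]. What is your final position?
(-7, 3, -9, 1, -1, -2, -10, 0, 8, 8, 4, -10)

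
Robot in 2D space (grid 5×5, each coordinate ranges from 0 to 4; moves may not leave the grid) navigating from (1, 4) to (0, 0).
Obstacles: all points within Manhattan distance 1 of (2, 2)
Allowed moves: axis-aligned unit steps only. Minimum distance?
5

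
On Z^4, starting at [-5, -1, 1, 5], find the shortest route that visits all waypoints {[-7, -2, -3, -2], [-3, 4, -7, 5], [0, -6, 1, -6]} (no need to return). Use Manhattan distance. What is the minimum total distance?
55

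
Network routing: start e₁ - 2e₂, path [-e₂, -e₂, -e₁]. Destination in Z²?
(0, -4)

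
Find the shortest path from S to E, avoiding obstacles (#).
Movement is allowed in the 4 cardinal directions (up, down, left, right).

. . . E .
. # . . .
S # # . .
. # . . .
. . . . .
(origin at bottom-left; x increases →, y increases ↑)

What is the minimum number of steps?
5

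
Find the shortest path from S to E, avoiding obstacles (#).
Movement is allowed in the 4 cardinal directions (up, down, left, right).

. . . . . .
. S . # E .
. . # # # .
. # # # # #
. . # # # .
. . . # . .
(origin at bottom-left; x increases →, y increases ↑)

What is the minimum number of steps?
5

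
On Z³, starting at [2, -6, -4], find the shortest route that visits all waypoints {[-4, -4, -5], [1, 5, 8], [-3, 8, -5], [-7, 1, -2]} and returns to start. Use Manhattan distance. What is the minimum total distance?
78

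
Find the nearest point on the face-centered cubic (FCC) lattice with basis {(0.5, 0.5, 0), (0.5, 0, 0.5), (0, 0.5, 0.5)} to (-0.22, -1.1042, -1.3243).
(-0.5, -1, -1.5)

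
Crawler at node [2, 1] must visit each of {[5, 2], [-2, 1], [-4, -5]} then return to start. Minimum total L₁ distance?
32
(one optimal route: (2, 1) → (5, 2) → (-2, 1) → (-4, -5) → (2, 1))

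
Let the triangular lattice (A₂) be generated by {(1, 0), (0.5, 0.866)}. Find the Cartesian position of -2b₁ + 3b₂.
(-0.5, 2.598)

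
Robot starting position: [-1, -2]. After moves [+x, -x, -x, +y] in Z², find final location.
(-2, -1)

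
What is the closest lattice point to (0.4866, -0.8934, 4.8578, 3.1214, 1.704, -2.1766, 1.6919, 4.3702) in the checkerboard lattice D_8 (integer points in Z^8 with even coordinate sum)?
(1, -1, 5, 3, 2, -2, 2, 4)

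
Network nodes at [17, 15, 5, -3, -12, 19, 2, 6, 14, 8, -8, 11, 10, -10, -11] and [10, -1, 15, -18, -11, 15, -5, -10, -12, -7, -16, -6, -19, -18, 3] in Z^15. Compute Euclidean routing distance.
57.5065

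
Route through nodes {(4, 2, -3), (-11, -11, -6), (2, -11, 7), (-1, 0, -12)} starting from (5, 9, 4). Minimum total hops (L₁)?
84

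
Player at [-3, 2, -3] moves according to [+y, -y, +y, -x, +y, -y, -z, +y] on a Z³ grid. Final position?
(-4, 4, -4)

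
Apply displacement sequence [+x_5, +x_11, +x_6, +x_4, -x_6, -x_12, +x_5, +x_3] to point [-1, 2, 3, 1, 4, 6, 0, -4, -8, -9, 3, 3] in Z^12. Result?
(-1, 2, 4, 2, 6, 6, 0, -4, -8, -9, 4, 2)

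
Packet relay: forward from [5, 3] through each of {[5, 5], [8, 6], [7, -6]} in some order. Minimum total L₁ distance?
19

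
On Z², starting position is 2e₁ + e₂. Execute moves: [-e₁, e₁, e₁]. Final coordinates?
(3, 1)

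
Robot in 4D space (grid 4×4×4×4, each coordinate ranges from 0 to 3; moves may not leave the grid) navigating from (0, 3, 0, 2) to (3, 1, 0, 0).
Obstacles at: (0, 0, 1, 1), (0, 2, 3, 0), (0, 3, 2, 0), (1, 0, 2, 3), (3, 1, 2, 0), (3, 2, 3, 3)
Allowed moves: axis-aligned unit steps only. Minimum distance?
7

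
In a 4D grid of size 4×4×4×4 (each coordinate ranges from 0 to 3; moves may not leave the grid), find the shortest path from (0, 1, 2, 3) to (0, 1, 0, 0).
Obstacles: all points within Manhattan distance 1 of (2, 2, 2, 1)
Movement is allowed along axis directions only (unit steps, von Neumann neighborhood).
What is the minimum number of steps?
5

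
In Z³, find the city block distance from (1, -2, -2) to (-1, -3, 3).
8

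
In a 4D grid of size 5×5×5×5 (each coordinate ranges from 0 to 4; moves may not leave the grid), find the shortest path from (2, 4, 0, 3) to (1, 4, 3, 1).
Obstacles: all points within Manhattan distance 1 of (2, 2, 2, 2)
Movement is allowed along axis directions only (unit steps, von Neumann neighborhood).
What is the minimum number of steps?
6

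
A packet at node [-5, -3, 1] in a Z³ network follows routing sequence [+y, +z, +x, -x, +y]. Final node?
(-5, -1, 2)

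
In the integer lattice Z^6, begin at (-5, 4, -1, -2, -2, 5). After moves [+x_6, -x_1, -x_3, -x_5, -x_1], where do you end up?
(-7, 4, -2, -2, -3, 6)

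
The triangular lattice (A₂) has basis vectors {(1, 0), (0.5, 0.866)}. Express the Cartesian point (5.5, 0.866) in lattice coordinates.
5b₁ + b₂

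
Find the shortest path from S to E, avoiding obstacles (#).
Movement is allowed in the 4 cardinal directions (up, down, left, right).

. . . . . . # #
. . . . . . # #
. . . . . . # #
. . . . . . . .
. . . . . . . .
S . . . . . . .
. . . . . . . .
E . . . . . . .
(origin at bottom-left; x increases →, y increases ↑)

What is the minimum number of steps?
2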